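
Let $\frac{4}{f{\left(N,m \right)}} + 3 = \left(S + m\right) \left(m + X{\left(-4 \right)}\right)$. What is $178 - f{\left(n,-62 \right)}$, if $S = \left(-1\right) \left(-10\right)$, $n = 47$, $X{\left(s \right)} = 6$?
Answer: $\frac{517798}{2909} \approx 178.0$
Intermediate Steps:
$S = 10$
$f{\left(N,m \right)} = \frac{4}{-3 + \left(6 + m\right) \left(10 + m\right)}$ ($f{\left(N,m \right)} = \frac{4}{-3 + \left(10 + m\right) \left(m + 6\right)} = \frac{4}{-3 + \left(10 + m\right) \left(6 + m\right)} = \frac{4}{-3 + \left(6 + m\right) \left(10 + m\right)}$)
$178 - f{\left(n,-62 \right)} = 178 - \frac{4}{57 + \left(-62\right)^{2} + 16 \left(-62\right)} = 178 - \frac{4}{57 + 3844 - 992} = 178 - \frac{4}{2909} = \frac{517798}{2909}$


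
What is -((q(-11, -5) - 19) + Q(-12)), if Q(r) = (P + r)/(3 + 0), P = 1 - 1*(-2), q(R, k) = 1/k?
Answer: 111/5 ≈ 22.200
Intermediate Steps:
P = 3 (P = 1 + 2 = 3)
Q(r) = 1 + r/3 (Q(r) = (3 + r)/(3 + 0) = (3 + r)/3 = (3 + r)*(⅓) = 1 + r/3)
-((q(-11, -5) - 19) + Q(-12)) = -((1/(-5) - 19) + (1 + (⅓)*(-12))) = -((-⅕ - 19) + (1 - 4)) = -(-96/5 - 3) = -1*(-111/5) = 111/5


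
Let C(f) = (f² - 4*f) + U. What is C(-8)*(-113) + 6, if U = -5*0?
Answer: -10842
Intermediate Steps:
U = 0
C(f) = f² - 4*f (C(f) = (f² - 4*f) + 0 = f² - 4*f)
C(-8)*(-113) + 6 = -8*(-4 - 8)*(-113) + 6 = -8*(-12)*(-113) + 6 = 96*(-113) + 6 = -10848 + 6 = -10842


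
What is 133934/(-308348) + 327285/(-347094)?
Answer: -2047296708/1486468621 ≈ -1.3773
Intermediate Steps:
133934/(-308348) + 327285/(-347094) = 133934*(-1/308348) + 327285*(-1/347094) = -66967/154174 - 36365/38566 = -2047296708/1486468621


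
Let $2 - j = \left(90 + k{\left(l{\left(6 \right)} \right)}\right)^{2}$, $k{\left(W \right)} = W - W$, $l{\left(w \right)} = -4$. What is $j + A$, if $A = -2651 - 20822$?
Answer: $-31571$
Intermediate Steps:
$k{\left(W \right)} = 0$
$j = -8098$ ($j = 2 - \left(90 + 0\right)^{2} = 2 - 90^{2} = 2 - 8100 = -8098$)
$A = -23473$
$j + A = -8098 - 23473 = -31571$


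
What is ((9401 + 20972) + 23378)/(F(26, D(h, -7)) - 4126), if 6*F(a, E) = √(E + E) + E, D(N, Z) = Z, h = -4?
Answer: -2662072026/204402061 - 107502*I*√14/204402061 ≈ -13.024 - 0.0019679*I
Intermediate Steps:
F(a, E) = E/6 + √2*√E/6 (F(a, E) = (√(E + E) + E)/6 = (√(2*E) + E)/6 = (√2*√E + E)/6 = (E + √2*√E)/6 = E/6 + √2*√E/6)
((9401 + 20972) + 23378)/(F(26, D(h, -7)) - 4126) = ((9401 + 20972) + 23378)/(((⅙)*(-7) + √2*√(-7)/6) - 4126) = (30373 + 23378)/((-7/6 + √2*(I*√7)/6) - 4126) = 53751/((-7/6 + I*√14/6) - 4126) = 53751/(-24763/6 + I*√14/6)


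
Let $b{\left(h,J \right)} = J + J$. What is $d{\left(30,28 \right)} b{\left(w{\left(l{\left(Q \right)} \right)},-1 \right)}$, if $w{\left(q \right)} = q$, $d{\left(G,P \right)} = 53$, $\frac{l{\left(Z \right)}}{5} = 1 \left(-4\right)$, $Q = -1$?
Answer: $-106$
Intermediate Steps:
$l{\left(Z \right)} = -20$ ($l{\left(Z \right)} = 5 \cdot 1 \left(-4\right) = 5 \left(-4\right) = -20$)
$b{\left(h,J \right)} = 2 J$
$d{\left(30,28 \right)} b{\left(w{\left(l{\left(Q \right)} \right)},-1 \right)} = 53 \cdot 2 \left(-1\right) = 53 \left(-2\right) = -106$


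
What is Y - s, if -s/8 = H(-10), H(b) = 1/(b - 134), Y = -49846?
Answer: -897229/18 ≈ -49846.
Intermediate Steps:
H(b) = 1/(-134 + b)
s = 1/18 (s = -8/(-134 - 10) = -8/(-144) = -8*(-1/144) = 1/18 ≈ 0.055556)
Y - s = -49846 - 1*1/18 = -49846 - 1/18 = -897229/18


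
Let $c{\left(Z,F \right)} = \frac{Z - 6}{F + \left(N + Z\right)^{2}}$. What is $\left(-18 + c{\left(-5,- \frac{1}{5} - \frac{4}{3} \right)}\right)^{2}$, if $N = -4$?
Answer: $\frac{467467641}{1420864} \approx 329.0$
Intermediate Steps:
$c{\left(Z,F \right)} = \frac{-6 + Z}{F + \left(-4 + Z\right)^{2}}$ ($c{\left(Z,F \right)} = \frac{Z - 6}{F + \left(-4 + Z\right)^{2}} = \frac{-6 + Z}{F + \left(-4 + Z\right)^{2}}$)
$\left(-18 + c{\left(-5,- \frac{1}{5} - \frac{4}{3} \right)}\right)^{2} = \left(-18 + \frac{-6 - 5}{\left(- \frac{1}{5} - \frac{4}{3}\right) + \left(-4 - 5\right)^{2}}\right)^{2} = \left(-18 + \frac{1}{\left(\left(-1\right) \frac{1}{5} - \frac{4}{3}\right) + \left(-9\right)^{2}} \left(-11\right)\right)^{2} = \left(-18 + \frac{1}{\left(- \frac{1}{5} - \frac{4}{3}\right) + 81} \left(-11\right)\right)^{2} = \left(-18 + \frac{1}{- \frac{23}{15} + 81} \left(-11\right)\right)^{2} = \left(-18 + \frac{1}{\frac{1192}{15}} \left(-11\right)\right)^{2} = \left(-18 + \frac{15}{1192} \left(-11\right)\right)^{2} = \left(-18 - \frac{165}{1192}\right)^{2} = \left(- \frac{21621}{1192}\right)^{2} = \frac{467467641}{1420864}$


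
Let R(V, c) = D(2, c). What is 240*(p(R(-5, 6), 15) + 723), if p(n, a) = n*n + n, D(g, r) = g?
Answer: 174960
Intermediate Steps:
R(V, c) = 2
p(n, a) = n + n² (p(n, a) = n² + n = n + n²)
240*(p(R(-5, 6), 15) + 723) = 240*(2*(1 + 2) + 723) = 240*(2*3 + 723) = 240*(6 + 723) = 240*729 = 174960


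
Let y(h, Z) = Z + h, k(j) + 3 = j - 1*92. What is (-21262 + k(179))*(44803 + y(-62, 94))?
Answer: -949515630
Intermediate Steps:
k(j) = -95 + j (k(j) = -3 + (j - 1*92) = -3 + (j - 92) = -3 + (-92 + j) = -95 + j)
(-21262 + k(179))*(44803 + y(-62, 94)) = (-21262 + (-95 + 179))*(44803 + (94 - 62)) = (-21262 + 84)*(44803 + 32) = -21178*44835 = -949515630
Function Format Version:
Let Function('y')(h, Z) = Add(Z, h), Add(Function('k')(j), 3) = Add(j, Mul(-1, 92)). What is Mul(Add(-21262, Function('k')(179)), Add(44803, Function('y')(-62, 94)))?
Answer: -949515630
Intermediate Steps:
Function('k')(j) = Add(-95, j) (Function('k')(j) = Add(-3, Add(j, Mul(-1, 92))) = Add(-3, Add(j, -92)) = Add(-3, Add(-92, j)) = Add(-95, j))
Mul(Add(-21262, Function('k')(179)), Add(44803, Function('y')(-62, 94))) = Mul(Add(-21262, Add(-95, 179)), Add(44803, Add(94, -62))) = Mul(Add(-21262, 84), Add(44803, 32)) = Mul(-21178, 44835) = -949515630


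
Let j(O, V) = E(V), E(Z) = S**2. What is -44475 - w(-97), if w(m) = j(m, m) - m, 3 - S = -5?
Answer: -44636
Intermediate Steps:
S = 8 (S = 3 - 1*(-5) = 3 + 5 = 8)
E(Z) = 64 (E(Z) = 8**2 = 64)
j(O, V) = 64
w(m) = 64 - m
-44475 - w(-97) = -44475 - (64 - 1*(-97)) = -44475 - (64 + 97) = -44475 - 1*161 = -44475 - 161 = -44636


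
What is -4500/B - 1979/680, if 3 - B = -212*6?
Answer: -4379/680 ≈ -6.4397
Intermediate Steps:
B = 1275 (B = 3 - (-212)*6 = 3 - 1*(-1272) = 3 + 1272 = 1275)
-4500/B - 1979/680 = -4500/1275 - 1979/680 = -4500*1/1275 - 1979*1/680 = -60/17 - 1979/680 = -4379/680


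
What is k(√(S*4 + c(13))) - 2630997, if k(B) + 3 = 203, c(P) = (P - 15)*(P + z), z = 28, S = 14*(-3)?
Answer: -2630797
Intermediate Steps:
S = -42
c(P) = (-15 + P)*(28 + P) (c(P) = (P - 15)*(P + 28) = (-15 + P)*(28 + P))
k(B) = 200 (k(B) = -3 + 203 = 200)
k(√(S*4 + c(13))) - 2630997 = 200 - 2630997 = -2630797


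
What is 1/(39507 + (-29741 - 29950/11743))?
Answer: 11743/114652188 ≈ 0.00010242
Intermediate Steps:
1/(39507 + (-29741 - 29950/11743)) = 1/(39507 - 349278513/11743) = 1/(114652188/11743) = 11743/114652188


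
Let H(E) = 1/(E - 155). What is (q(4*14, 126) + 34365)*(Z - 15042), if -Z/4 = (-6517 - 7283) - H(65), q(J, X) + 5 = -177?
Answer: 61772372764/45 ≈ 1.3727e+9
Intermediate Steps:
q(J, X) = -182 (q(J, X) = -5 - 177 = -182)
H(E) = 1/(-155 + E)
Z = 2483998/45 (Z = -4*((-6517 - 7283) - 1/(-155 + 65)) = -4*(-13800 - 1/(-90)) = -4*(-13800 - 1*(-1/90)) = -4*(-13800 + 1/90) = -4*(-1241999/90) = 2483998/45 ≈ 55200.)
(q(4*14, 126) + 34365)*(Z - 15042) = (-182 + 34365)*(2483998/45 - 15042) = 34183*(1807108/45) = 61772372764/45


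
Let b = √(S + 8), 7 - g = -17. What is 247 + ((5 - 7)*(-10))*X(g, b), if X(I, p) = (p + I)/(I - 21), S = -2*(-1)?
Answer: 407 + 20*√10/3 ≈ 428.08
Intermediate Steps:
S = 2
g = 24 (g = 7 - 1*(-17) = 7 + 17 = 24)
b = √10 (b = √(2 + 8) = √10 ≈ 3.1623)
X(I, p) = (I + p)/(-21 + I)
247 + ((5 - 7)*(-10))*X(g, b) = 247 + ((5 - 7)*(-10))*((24 + √10)/(-21 + 24)) = 247 + (-2*(-10))*((24 + √10)/3) = 247 + 20*((24 + √10)/3) = 247 + 20*(8 + √10/3) = 247 + (160 + 20*√10/3) = 407 + 20*√10/3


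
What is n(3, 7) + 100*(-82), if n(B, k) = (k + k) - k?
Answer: -8193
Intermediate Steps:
n(B, k) = k (n(B, k) = 2*k - k = k)
n(3, 7) + 100*(-82) = 7 + 100*(-82) = 7 - 8200 = -8193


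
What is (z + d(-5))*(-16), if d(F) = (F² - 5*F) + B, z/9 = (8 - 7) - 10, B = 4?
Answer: 432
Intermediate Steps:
z = -81 (z = 9*((8 - 7) - 10) = 9*(1 - 10) = 9*(-9) = -81)
d(F) = 4 + F² - 5*F (d(F) = (F² - 5*F) + 4 = 4 + F² - 5*F)
(z + d(-5))*(-16) = (-81 + (4 + (-5)² - 5*(-5)))*(-16) = (-81 + (4 + 25 + 25))*(-16) = (-81 + 54)*(-16) = -27*(-16) = 432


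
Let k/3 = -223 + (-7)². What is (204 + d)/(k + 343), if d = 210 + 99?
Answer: -513/179 ≈ -2.8659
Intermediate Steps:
k = -522 (k = 3*(-223 + (-7)²) = 3*(-223 + 49) = 3*(-174) = -522)
d = 309
(204 + d)/(k + 343) = (204 + 309)/(-522 + 343) = 513/(-179) = 513*(-1/179) = -513/179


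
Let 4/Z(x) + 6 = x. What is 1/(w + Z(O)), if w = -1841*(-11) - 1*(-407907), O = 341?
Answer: 335/143432934 ≈ 2.3356e-6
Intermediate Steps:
Z(x) = 4/(-6 + x)
w = 428158 (w = 20251 + 407907 = 428158)
1/(w + Z(O)) = 1/(428158 + 4/(-6 + 341)) = 1/(428158 + 4/335) = 1/(143432934/335) = 335/143432934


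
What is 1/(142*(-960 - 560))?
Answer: -1/215840 ≈ -4.6331e-6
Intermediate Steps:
1/(142*(-960 - 560)) = 1/(142*(-1520)) = 1/(-215840) = -1/215840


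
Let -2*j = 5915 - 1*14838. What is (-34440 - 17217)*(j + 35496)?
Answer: -4128169155/2 ≈ -2.0641e+9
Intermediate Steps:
j = 8923/2 (j = -(5915 - 1*14838)/2 = -(5915 - 14838)/2 = -1/2*(-8923) = 8923/2 ≈ 4461.5)
(-34440 - 17217)*(j + 35496) = (-34440 - 17217)*(8923/2 + 35496) = -51657*79915/2 = -4128169155/2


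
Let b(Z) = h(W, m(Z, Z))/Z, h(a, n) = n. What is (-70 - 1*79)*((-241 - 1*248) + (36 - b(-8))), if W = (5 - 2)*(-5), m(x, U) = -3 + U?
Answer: 541615/8 ≈ 67702.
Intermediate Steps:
W = -15 (W = 3*(-5) = -15)
b(Z) = (-3 + Z)/Z
(-70 - 1*79)*((-241 - 1*248) + (36 - b(-8))) = (-70 - 1*79)*((-241 - 1*248) + (36 - (-3 - 8)/(-8))) = (-70 - 79)*((-241 - 248) + (36 - (-1)*(-11)/8)) = -149*(-489 + (36 - 1*11/8)) = -149*(-489 + (36 - 11/8)) = -149*(-489 + 277/8) = -149*(-3635/8) = 541615/8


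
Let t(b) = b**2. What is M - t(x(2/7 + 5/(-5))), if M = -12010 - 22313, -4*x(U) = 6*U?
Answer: -6727533/196 ≈ -34324.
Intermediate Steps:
x(U) = -3*U/2
M = -34323
M - t(x(2/7 + 5/(-5))) = -34323 - (-3*(2/7 + 5/(-5))/2)**2 = -34323 - (-3*(2*(1/7) + 5*(-1/5))/2)**2 = -34323 - (-3*(2/7 - 1)/2)**2 = -34323 - (-3/2*(-5/7))**2 = -34323 - (15/14)**2 = -34323 - 1*225/196 = -34323 - 225/196 = -6727533/196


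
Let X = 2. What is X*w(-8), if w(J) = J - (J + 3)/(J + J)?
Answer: -133/8 ≈ -16.625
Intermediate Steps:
w(J) = J - (3 + J)/(2*J)
X*w(-8) = 2*(-½ - 8 - 3/2/(-8)) = 2*(-½ - 8 - 3/2*(-⅛)) = 2*(-½ - 8 + 3/16) = 2*(-133/16) = -133/8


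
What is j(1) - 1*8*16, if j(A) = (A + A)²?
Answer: -124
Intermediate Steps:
j(A) = 4*A² (j(A) = (2*A)² = 4*A²)
j(1) - 1*8*16 = 4*1² - 1*8*16 = 4*1 - 8*16 = 4 - 128 = -124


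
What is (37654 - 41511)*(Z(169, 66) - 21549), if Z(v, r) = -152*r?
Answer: 121807917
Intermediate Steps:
(37654 - 41511)*(Z(169, 66) - 21549) = (37654 - 41511)*(-152*66 - 21549) = -3857*(-10032 - 21549) = -3857*(-31581) = 121807917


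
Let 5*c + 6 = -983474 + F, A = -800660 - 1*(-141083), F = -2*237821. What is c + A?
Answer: -4757007/5 ≈ -9.5140e+5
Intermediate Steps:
F = -475642
A = -659577 (A = -800660 + 141083 = -659577)
c = -1459122/5 (c = -6/5 + (-983474 - 475642)/5 = -6/5 + (1/5)*(-1459116) = -6/5 - 1459116/5 = -1459122/5 ≈ -2.9182e+5)
c + A = -1459122/5 - 659577 = -4757007/5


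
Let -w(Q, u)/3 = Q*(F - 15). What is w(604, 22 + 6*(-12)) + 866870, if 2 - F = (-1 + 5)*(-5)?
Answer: 854186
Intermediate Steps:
F = 22 (F = 2 - (-1 + 5)*(-5) = 2 - 4*(-5) = 2 - 1*(-20) = 2 + 20 = 22)
w(Q, u) = -21*Q (w(Q, u) = -3*Q*(22 - 15) = -3*Q*7 = -21*Q)
w(604, 22 + 6*(-12)) + 866870 = -21*604 + 866870 = -12684 + 866870 = 854186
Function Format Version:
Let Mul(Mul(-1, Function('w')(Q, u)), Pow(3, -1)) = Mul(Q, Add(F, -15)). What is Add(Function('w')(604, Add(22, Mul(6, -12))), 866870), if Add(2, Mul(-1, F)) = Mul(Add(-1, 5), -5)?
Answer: 854186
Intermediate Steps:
F = 22 (F = Add(2, Mul(-1, Mul(Add(-1, 5), -5))) = Add(2, Mul(-1, Mul(4, -5))) = Add(2, Mul(-1, -20)) = Add(2, 20) = 22)
Function('w')(Q, u) = Mul(-21, Q) (Function('w')(Q, u) = Mul(-3, Mul(Q, Add(22, -15))) = Mul(-3, Mul(Q, 7)) = Mul(-3, Mul(7, Q)) = Mul(-21, Q))
Add(Function('w')(604, Add(22, Mul(6, -12))), 866870) = Add(Mul(-21, 604), 866870) = Add(-12684, 866870) = 854186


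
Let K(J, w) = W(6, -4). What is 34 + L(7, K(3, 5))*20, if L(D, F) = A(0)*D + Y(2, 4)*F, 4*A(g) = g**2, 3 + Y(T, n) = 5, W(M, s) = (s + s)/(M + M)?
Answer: 22/3 ≈ 7.3333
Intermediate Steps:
W(M, s) = s/M (W(M, s) = (2*s)/((2*M)) = (2*s)*(1/(2*M)) = s/M)
Y(T, n) = 2 (Y(T, n) = -3 + 5 = 2)
K(J, w) = -2/3 (K(J, w) = -4/6 = -4*1/6 = -2/3)
A(g) = g**2/4
L(D, F) = 2*F (L(D, F) = ((1/4)*0**2)*D + 2*F = ((1/4)*0)*D + 2*F = 0*D + 2*F = 0 + 2*F = 2*F)
34 + L(7, K(3, 5))*20 = 34 + (2*(-2/3))*20 = 34 - 4/3*20 = 34 - 80/3 = 22/3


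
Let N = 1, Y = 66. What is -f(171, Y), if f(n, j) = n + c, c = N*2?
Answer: -173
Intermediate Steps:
c = 2 (c = 1*2 = 2)
f(n, j) = 2 + n (f(n, j) = n + 2 = 2 + n)
-f(171, Y) = -(2 + 171) = -1*173 = -173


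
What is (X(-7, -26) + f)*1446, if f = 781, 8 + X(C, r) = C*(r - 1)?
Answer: 1391052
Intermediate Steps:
X(C, r) = -8 + C*(-1 + r) (X(C, r) = -8 + C*(r - 1) = -8 + C*(-1 + r))
(X(-7, -26) + f)*1446 = ((-8 - 1*(-7) - 7*(-26)) + 781)*1446 = ((-8 + 7 + 182) + 781)*1446 = (181 + 781)*1446 = 962*1446 = 1391052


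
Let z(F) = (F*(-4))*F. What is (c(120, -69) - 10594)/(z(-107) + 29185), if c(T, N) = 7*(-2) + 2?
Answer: 10606/16611 ≈ 0.63849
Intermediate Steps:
c(T, N) = -12 (c(T, N) = -14 + 2 = -12)
z(F) = -4*F² (z(F) = (-4*F)*F = -4*F²)
(c(120, -69) - 10594)/(z(-107) + 29185) = (-12 - 10594)/(-4*(-107)² + 29185) = -10606/(-4*11449 + 29185) = -10606/(-45796 + 29185) = -10606/(-16611) = -10606*(-1/16611) = 10606/16611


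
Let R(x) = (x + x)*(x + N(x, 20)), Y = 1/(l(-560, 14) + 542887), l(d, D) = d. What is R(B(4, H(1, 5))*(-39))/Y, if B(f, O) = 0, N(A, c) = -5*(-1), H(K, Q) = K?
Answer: 0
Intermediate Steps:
N(A, c) = 5
Y = 1/542327 (Y = 1/(-560 + 542887) = 1/542327 ≈ 1.8439e-6)
R(x) = 2*x*(5 + x) (R(x) = (x + x)*(x + 5) = (2*x)*(5 + x) = 2*x*(5 + x))
R(B(4, H(1, 5))*(-39))/Y = (2*(0*(-39))*(5 + 0*(-39)))/(1/542327) = (2*0*(5 + 0))*542327 = (2*0*5)*542327 = 0*542327 = 0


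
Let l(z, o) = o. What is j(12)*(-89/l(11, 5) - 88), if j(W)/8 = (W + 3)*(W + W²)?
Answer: -1980576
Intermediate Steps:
j(W) = 8*(3 + W)*(W + W²) (j(W) = 8*((W + 3)*(W + W²)) = 8*((3 + W)*(W + W²)) = 8*(3 + W)*(W + W²))
j(12)*(-89/l(11, 5) - 88) = (8*12*(3 + 12² + 4*12))*(-89/5 - 88) = (8*12*(3 + 144 + 48))*(-89*⅕ - 88) = (8*12*195)*(-89/5 - 88) = 18720*(-529/5) = -1980576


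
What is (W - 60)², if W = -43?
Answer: 10609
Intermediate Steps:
(W - 60)² = (-43 - 60)² = (-103)² = 10609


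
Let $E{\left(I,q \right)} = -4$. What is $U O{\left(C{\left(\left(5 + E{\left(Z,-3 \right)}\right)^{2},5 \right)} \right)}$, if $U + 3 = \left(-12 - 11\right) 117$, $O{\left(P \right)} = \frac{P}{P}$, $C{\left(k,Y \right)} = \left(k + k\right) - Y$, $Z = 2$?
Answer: $-2694$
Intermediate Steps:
$C{\left(k,Y \right)} = - Y + 2 k$ ($C{\left(k,Y \right)} = 2 k - Y = - Y + 2 k$)
$O{\left(P \right)} = 1$
$U = -2694$ ($U = -3 + \left(-12 - 11\right) 117 = -3 - 2691 = -2694$)
$U O{\left(C{\left(\left(5 + E{\left(Z,-3 \right)}\right)^{2},5 \right)} \right)} = \left(-2694\right) 1 = -2694$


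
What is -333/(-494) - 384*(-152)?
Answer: 28834125/494 ≈ 58369.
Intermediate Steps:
-333/(-494) - 384*(-152) = -333*(-1/494) + 58368 = 333/494 + 58368 = 28834125/494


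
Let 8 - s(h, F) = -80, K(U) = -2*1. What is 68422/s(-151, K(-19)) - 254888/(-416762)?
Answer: 7134529927/9168764 ≈ 778.13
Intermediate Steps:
K(U) = -2
s(h, F) = 88 (s(h, F) = 8 - 1*(-80) = 8 + 80 = 88)
68422/s(-151, K(-19)) - 254888/(-416762) = 68422/88 - 254888/(-416762) = 68422*(1/88) - 254888*(-1/416762) = 34211/44 + 127444/208381 = 7134529927/9168764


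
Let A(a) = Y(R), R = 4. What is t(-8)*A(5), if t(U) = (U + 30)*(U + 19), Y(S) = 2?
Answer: 484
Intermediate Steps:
A(a) = 2
t(U) = (19 + U)*(30 + U) (t(U) = (30 + U)*(19 + U) = (19 + U)*(30 + U))
t(-8)*A(5) = (570 + (-8)² + 49*(-8))*2 = (570 + 64 - 392)*2 = 242*2 = 484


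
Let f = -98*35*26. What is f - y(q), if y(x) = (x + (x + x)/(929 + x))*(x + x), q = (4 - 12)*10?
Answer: -86606620/849 ≈ -1.0201e+5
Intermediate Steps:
f = -89180 (f = -3430*26 = -89180)
q = -80 (q = -8*10 = -80)
y(x) = 2*x*(x + 2*x/(929 + x)) (y(x) = (x + (2*x)/(929 + x))*(2*x) = (x + 2*x/(929 + x))*(2*x) = 2*x*(x + 2*x/(929 + x)))
f - y(q) = -89180 - 2*(-80)²*(931 - 80)/(929 - 80) = -89180 - 2*6400*851/849 = -89180 - 1*10892800/849 = -89180 - 10892800/849 = -86606620/849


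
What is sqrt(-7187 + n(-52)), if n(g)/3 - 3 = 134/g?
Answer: I*sqrt(4857554)/26 ≈ 84.769*I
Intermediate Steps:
n(g) = 9 + 402/g (n(g) = 9 + 3*(134/g) = 9 + 402/g)
sqrt(-7187 + n(-52)) = sqrt(-7187 + (9 + 402/(-52))) = sqrt(-7187 + (9 + 402*(-1/52))) = sqrt(-7187 + (9 - 201/26)) = sqrt(-7187 + 33/26) = sqrt(-186829/26) = I*sqrt(4857554)/26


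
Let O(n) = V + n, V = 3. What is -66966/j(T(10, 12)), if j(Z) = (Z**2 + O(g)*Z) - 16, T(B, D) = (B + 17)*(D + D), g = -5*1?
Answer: -33483/209296 ≈ -0.15998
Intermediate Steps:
g = -5
O(n) = 3 + n
T(B, D) = 2*D*(17 + B) (T(B, D) = (17 + B)*(2*D) = 2*D*(17 + B))
j(Z) = -16 + Z**2 - 2*Z (j(Z) = (Z**2 + (3 - 5)*Z) - 16 = (Z**2 - 2*Z) - 16 = -16 + Z**2 - 2*Z)
-66966/j(T(10, 12)) = -66966/(-16 + (2*12*(17 + 10))**2 - 4*12*(17 + 10)) = -66966/(-16 + (2*12*27)**2 - 4*12*27) = -66966/(-16 + 648**2 - 2*648) = -66966/(-16 + 419904 - 1296) = -66966/418592 = -66966*1/418592 = -33483/209296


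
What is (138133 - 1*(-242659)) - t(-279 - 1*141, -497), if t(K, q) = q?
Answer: 381289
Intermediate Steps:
(138133 - 1*(-242659)) - t(-279 - 1*141, -497) = (138133 - 1*(-242659)) - 1*(-497) = (138133 + 242659) + 497 = 380792 + 497 = 381289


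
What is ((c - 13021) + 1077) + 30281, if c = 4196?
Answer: 22533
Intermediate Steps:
((c - 13021) + 1077) + 30281 = ((4196 - 13021) + 1077) + 30281 = (-8825 + 1077) + 30281 = -7748 + 30281 = 22533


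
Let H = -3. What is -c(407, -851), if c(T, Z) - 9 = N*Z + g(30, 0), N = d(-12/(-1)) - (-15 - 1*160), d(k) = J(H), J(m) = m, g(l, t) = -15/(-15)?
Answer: 146362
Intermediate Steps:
g(l, t) = 1 (g(l, t) = -15*(-1/15) = 1)
d(k) = -3
N = 172 (N = -3 - (-15 - 1*160) = -3 - (-15 - 160) = -3 - 1*(-175) = -3 + 175 = 172)
c(T, Z) = 10 + 172*Z (c(T, Z) = 9 + (172*Z + 1) = 9 + (1 + 172*Z) = 10 + 172*Z)
-c(407, -851) = -(10 + 172*(-851)) = -(10 - 146372) = -1*(-146362) = 146362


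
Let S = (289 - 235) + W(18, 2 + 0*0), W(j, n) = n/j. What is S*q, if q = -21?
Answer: -3409/3 ≈ -1136.3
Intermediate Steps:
S = 487/9 (S = (289 - 235) + (2 + 0*0)/18 = 54 + (2 + 0)*(1/18) = 54 + 2*(1/18) = 54 + ⅑ = 487/9 ≈ 54.111)
S*q = (487/9)*(-21) = -3409/3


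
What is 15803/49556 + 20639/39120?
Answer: 410249911/484657680 ≈ 0.84647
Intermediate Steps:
15803/49556 + 20639/39120 = 410249911/484657680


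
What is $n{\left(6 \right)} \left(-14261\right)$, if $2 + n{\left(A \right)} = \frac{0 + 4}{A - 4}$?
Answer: $0$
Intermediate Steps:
$n{\left(A \right)} = -2 + \frac{4}{-4 + A}$ ($n{\left(A \right)} = -2 + \frac{0 + 4}{A - 4} = -2 + \frac{4}{-4 + A}$)
$n{\left(6 \right)} \left(-14261\right) = \frac{2 \left(6 - 6\right)}{-4 + 6} \left(-14261\right) = \frac{2 \left(6 - 6\right)}{2} \left(-14261\right) = 2 \cdot \frac{1}{2} \cdot 0 \left(-14261\right) = 0 \left(-14261\right) = 0$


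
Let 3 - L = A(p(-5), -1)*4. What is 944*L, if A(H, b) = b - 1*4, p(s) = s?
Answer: 21712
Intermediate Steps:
A(H, b) = -4 + b (A(H, b) = b - 4 = -4 + b)
L = 23 (L = 3 - (-4 - 1)*4 = 3 - (-5)*4 = 3 - 1*(-20) = 3 + 20 = 23)
944*L = 944*23 = 21712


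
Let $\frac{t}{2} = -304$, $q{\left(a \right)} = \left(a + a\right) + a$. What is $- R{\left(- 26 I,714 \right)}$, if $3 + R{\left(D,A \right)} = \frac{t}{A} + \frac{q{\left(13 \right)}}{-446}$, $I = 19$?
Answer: $\frac{627173}{159222} \approx 3.939$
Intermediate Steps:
$q{\left(a \right)} = 3 a$ ($q{\left(a \right)} = 2 a + a = 3 a$)
$t = -608$ ($t = 2 \left(-304\right) = -608$)
$R{\left(D,A \right)} = - \frac{1377}{446} - \frac{608}{A}$ ($R{\left(D,A \right)} = -3 + \left(- \frac{608}{A} + \frac{3 \cdot 13}{-446}\right) = -3 + \left(- \frac{608}{A} + 39 \left(- \frac{1}{446}\right)\right) = -3 - \left(\frac{39}{446} + \frac{608}{A}\right) = - \frac{1377}{446} - \frac{608}{A}$)
$- R{\left(- 26 I,714 \right)} = - (- \frac{1377}{446} - \frac{608}{714}) = - (- \frac{1377}{446} - \frac{304}{357}) = \left(-1\right) \left(- \frac{627173}{159222}\right) = \frac{627173}{159222}$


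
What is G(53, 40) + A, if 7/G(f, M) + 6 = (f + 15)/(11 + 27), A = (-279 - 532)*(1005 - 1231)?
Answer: 14662747/80 ≈ 1.8328e+5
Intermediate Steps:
A = 183286 (A = -811*(-226) = 183286)
G(f, M) = 7/(-213/38 + f/38) (G(f, M) = 7/(-6 + (f + 15)/(11 + 27)) = 7/(-6 + (15 + f)/38) = 7/(-6 + (15 + f)*(1/38)) = 7/(-6 + (15/38 + f/38)) = 7/(-213/38 + f/38))
G(53, 40) + A = 266/(-213 + 53) + 183286 = 266/(-160) + 183286 = 266*(-1/160) + 183286 = -133/80 + 183286 = 14662747/80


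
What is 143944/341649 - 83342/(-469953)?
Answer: 107879490/180200867 ≈ 0.59866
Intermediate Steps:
143944/341649 - 83342/(-469953) = 143944*(1/341649) - 83342*(-1/469953) = 143944/341649 + 83342/469953 = 107879490/180200867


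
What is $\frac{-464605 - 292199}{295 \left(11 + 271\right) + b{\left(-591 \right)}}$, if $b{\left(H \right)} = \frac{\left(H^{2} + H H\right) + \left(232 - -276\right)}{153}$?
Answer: $- \frac{28947753}{3356785} \approx -8.6237$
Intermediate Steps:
$b{\left(H \right)} = \frac{508}{153} + \frac{2 H^{2}}{153}$ ($b{\left(H \right)} = \left(\left(H^{2} + H^{2}\right) + \left(232 + 276\right)\right) \frac{1}{153} = \left(2 H^{2} + 508\right) \frac{1}{153} = \left(508 + 2 H^{2}\right) \frac{1}{153} = \frac{508}{153} + \frac{2 H^{2}}{153}$)
$\frac{-464605 - 292199}{295 \left(11 + 271\right) + b{\left(-591 \right)}} = \frac{-464605 - 292199}{295 \left(11 + 271\right) + \left(\frac{508}{153} + \frac{2 \left(-591\right)^{2}}{153}\right)} = - \frac{756804}{295 \cdot 282 + \left(\frac{508}{153} + \frac{2}{153} \cdot 349281\right)} = - \frac{756804}{83190 + \left(\frac{508}{153} + \frac{77618}{17}\right)} = - \frac{756804}{83190 + \frac{699070}{153}} = - \frac{756804}{\frac{13427140}{153}} = \left(-756804\right) \frac{153}{13427140} = - \frac{28947753}{3356785}$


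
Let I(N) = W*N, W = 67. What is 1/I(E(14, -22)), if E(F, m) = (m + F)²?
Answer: 1/4288 ≈ 0.00023321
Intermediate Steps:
E(F, m) = (F + m)²
I(N) = 67*N
1/I(E(14, -22)) = 1/(67*(14 - 22)²) = 1/(67*(-8)²) = 1/(67*64) = 1/4288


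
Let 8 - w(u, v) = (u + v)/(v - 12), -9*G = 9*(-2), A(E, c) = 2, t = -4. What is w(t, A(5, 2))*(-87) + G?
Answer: -3383/5 ≈ -676.60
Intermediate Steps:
G = 2 (G = -(-2) = -⅑*(-18) = 2)
w(u, v) = 8 - (u + v)/(-12 + v) (w(u, v) = 8 - (u + v)/(v - 12) = 8 - (u + v)/(-12 + v))
w(t, A(5, 2))*(-87) + G = ((-96 - 1*(-4) + 7*2)/(-12 + 2))*(-87) + 2 = ((-96 + 4 + 14)/(-10))*(-87) + 2 = -⅒*(-78)*(-87) + 2 = (39/5)*(-87) + 2 = -3393/5 + 2 = -3383/5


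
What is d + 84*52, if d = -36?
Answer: 4332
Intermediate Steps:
d + 84*52 = -36 + 84*52 = -36 + 4368 = 4332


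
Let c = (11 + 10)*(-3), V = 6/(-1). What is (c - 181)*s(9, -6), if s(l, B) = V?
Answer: 1464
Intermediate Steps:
V = -6 (V = 6*(-1) = -6)
s(l, B) = -6
c = -63 (c = 21*(-3) = -63)
(c - 181)*s(9, -6) = (-63 - 181)*(-6) = -244*(-6) = 1464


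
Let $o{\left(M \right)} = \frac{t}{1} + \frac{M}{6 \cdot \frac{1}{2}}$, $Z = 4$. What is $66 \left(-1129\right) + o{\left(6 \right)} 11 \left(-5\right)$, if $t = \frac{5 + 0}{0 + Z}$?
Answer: $- \frac{298771}{4} \approx -74693.0$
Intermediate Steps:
$t = \frac{5}{4}$ ($t = \frac{5 + 0}{0 + 4} = \frac{5}{4} \approx 1.25$)
$o{\left(M \right)} = \frac{5}{4} + \frac{M}{3}$ ($o{\left(M \right)} = \frac{5}{4 \cdot 1} + \frac{M}{6 \cdot \frac{1}{2}} = \frac{5}{4} \cdot 1 + \frac{M}{6 \cdot \frac{1}{2}} = \frac{5}{4} + \frac{M}{3}$)
$66 \left(-1129\right) + o{\left(6 \right)} 11 \left(-5\right) = 66 \left(-1129\right) + \left(\frac{5}{4} + \frac{1}{3} \cdot 6\right) 11 \left(-5\right) = -74514 + \left(\frac{5}{4} + 2\right) 11 \left(-5\right) = -74514 + \frac{13}{4} \cdot 11 \left(-5\right) = -74514 + \frac{143}{4} \left(-5\right) = -74514 - \frac{715}{4} = - \frac{298771}{4}$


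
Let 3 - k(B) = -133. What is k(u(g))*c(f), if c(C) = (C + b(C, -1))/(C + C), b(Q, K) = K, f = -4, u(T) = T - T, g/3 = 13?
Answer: 85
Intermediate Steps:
g = 39 (g = 3*13 = 39)
u(T) = 0
k(B) = 136 (k(B) = 3 - 1*(-133) = 3 + 133 = 136)
c(C) = (-1 + C)/(2*C) (c(C) = (C - 1)/(C + C) = (-1 + C)/((2*C)) = (-1 + C)*(1/(2*C)) = (-1 + C)/(2*C))
k(u(g))*c(f) = 136*((1/2)*(-1 - 4)/(-4)) = 136*((1/2)*(-1/4)*(-5)) = 136*(5/8) = 85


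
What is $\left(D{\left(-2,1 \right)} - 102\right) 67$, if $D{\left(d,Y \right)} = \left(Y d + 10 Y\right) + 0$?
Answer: $-6298$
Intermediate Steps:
$D{\left(d,Y \right)} = 10 Y + Y d$ ($D{\left(d,Y \right)} = \left(10 Y + Y d\right) + 0 = 10 Y + Y d$)
$\left(D{\left(-2,1 \right)} - 102\right) 67 = \left(1 \left(10 - 2\right) - 102\right) 67 = \left(1 \cdot 8 - 102\right) 67 = \left(8 - 102\right) 67 = \left(-94\right) 67 = -6298$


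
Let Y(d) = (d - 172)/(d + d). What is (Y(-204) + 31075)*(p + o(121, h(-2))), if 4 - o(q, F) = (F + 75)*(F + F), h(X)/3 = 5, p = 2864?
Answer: 88752832/17 ≈ 5.2208e+6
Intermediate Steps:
h(X) = 15 (h(X) = 3*5 = 15)
Y(d) = (-172 + d)/(2*d) (Y(d) = (-172 + d)/((2*d)) = (-172 + d)*(1/(2*d)) = (-172 + d)/(2*d))
o(q, F) = 4 - 2*F*(75 + F) (o(q, F) = 4 - (F + 75)*(F + F) = 4 - (75 + F)*2*F = 4 - 2*F*(75 + F))
(Y(-204) + 31075)*(p + o(121, h(-2))) = ((½)*(-172 - 204)/(-204) + 31075)*(2864 + (4 - 150*15 - 2*15²)) = ((½)*(-1/204)*(-376) + 31075)*(2864 + (4 - 2250 - 2*225)) = (47/51 + 31075)*(2864 + (4 - 2250 - 450)) = 1584872*(2864 - 2696)/51 = (1584872/51)*168 = 88752832/17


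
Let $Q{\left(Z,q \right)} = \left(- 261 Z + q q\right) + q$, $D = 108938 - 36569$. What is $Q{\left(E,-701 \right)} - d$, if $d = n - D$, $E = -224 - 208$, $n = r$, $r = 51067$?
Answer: $624754$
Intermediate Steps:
$D = 72369$ ($D = 108938 - 36569 = 72369$)
$n = 51067$
$E = -432$
$Q{\left(Z,q \right)} = q + q^{2} - 261 Z$ ($Q{\left(Z,q \right)} = \left(- 261 Z + q^{2}\right) + q = \left(q^{2} - 261 Z\right) + q = q + q^{2} - 261 Z$)
$d = -21302$ ($d = 51067 - 72369 = -21302$)
$Q{\left(E,-701 \right)} - d = \left(-701 + \left(-701\right)^{2} - -112752\right) - -21302 = \left(-701 + 491401 + 112752\right) + 21302 = 603452 + 21302 = 624754$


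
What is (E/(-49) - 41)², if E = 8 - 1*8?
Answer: 1681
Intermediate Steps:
E = 0 (E = 8 - 8 = 0)
(E/(-49) - 41)² = (0/(-49) - 41)² = (0*(-1/49) - 41)² = (0 - 41)² = (-41)² = 1681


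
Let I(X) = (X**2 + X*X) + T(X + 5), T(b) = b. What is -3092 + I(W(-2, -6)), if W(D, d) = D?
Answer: -3081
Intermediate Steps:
I(X) = 5 + X + 2*X**2 (I(X) = (X**2 + X*X) + (X + 5) = (X**2 + X**2) + (5 + X) = 2*X**2 + (5 + X) = 5 + X + 2*X**2)
-3092 + I(W(-2, -6)) = -3092 + (5 - 2 + 2*(-2)**2) = -3092 + (5 - 2 + 2*4) = -3092 + (5 - 2 + 8) = -3092 + 11 = -3081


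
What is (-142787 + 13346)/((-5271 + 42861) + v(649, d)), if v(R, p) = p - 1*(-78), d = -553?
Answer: -9957/2855 ≈ -3.4876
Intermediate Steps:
v(R, p) = 78 + p (v(R, p) = p + 78 = 78 + p)
(-142787 + 13346)/((-5271 + 42861) + v(649, d)) = (-142787 + 13346)/((-5271 + 42861) + (78 - 553)) = -129441/(37590 - 475) = -129441/37115 = -129441*1/37115 = -9957/2855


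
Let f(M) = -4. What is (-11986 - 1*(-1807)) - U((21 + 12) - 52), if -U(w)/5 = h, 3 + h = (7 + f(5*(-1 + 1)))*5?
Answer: -10119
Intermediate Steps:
h = 12 (h = -3 + (7 - 4)*5 = -3 + 3*5 = -3 + 15 = 12)
U(w) = -60 (U(w) = -5*12 = -60)
(-11986 - 1*(-1807)) - U((21 + 12) - 52) = (-11986 - 1*(-1807)) - 1*(-60) = (-11986 + 1807) + 60 = -10179 + 60 = -10119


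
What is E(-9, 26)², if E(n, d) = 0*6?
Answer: 0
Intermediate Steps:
E(n, d) = 0
E(-9, 26)² = 0² = 0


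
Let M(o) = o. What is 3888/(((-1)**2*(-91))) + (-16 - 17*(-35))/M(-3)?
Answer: -21451/91 ≈ -235.73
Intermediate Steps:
3888/(((-1)**2*(-91))) + (-16 - 17*(-35))/M(-3) = 3888/(((-1)**2*(-91))) + (-16 - 17*(-35))/(-3) = 3888/((1*(-91))) + (-16 + 595)*(-1/3) = 3888/(-91) + 579*(-1/3) = 3888*(-1/91) - 193 = -3888/91 - 193 = -21451/91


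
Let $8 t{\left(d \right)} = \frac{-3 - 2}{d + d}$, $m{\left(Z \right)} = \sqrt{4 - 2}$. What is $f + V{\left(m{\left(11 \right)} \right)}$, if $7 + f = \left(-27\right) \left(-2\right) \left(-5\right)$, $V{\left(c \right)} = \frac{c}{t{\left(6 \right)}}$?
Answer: $-277 - \frac{96 \sqrt{2}}{5} \approx -304.15$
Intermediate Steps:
$m{\left(Z \right)} = \sqrt{2}$
$t{\left(d \right)} = - \frac{5}{16 d}$ ($t{\left(d \right)} = \frac{\left(-3 - 2\right) \frac{1}{d + d}}{8} = \frac{\left(-5\right) \frac{1}{2 d}}{8} = \frac{\left(- \frac{5}{2}\right) \frac{1}{d}}{8} = - \frac{5}{16 d}$)
$V{\left(c \right)} = - \frac{96 c}{5}$ ($V{\left(c \right)} = \frac{c}{\left(- \frac{5}{16}\right) \frac{1}{6}} = \frac{c}{- \frac{5}{96}} = c \left(- \frac{96}{5}\right) = - \frac{96 c}{5}$)
$f = -277$ ($f = -7 + \left(-27\right) \left(-2\right) \left(-5\right) = -7 + 54 \left(-5\right) = -7 - 270 = -277$)
$f + V{\left(m{\left(11 \right)} \right)} = -277 - \frac{96 \sqrt{2}}{5}$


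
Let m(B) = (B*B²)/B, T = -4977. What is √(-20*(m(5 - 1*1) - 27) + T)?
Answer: I*√4757 ≈ 68.971*I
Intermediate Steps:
m(B) = B² (m(B) = B³/B = B²)
√(-20*(m(5 - 1*1) - 27) + T) = √(-20*((5 - 1*1)² - 27) - 4977) = √(-20*((5 - 1)² - 27) - 4977) = √(-20*(4² - 27) - 4977) = √(-20*(16 - 27) - 4977) = √(-20*(-11) - 4977) = √(220 - 4977) = √(-4757) = I*√4757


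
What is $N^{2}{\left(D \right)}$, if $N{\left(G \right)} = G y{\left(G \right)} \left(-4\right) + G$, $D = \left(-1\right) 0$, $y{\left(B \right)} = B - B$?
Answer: $0$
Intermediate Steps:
$y{\left(B \right)} = 0$
$D = 0$
$N{\left(G \right)} = G$ ($N{\left(G \right)} = G 0 \left(-4\right) + G = G 0 + G = 0 + G = G$)
$N^{2}{\left(D \right)} = 0^{2} = 0$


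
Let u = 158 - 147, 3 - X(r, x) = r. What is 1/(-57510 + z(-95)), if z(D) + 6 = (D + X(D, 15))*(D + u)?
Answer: -1/57768 ≈ -1.7311e-5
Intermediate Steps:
X(r, x) = 3 - r
u = 11
z(D) = 27 + 3*D (z(D) = -6 + (D + (3 - D))*(D + 11) = -6 + 3*(11 + D) = -6 + (33 + 3*D) = 27 + 3*D)
1/(-57510 + z(-95)) = 1/(-57510 + (27 + 3*(-95))) = 1/(-57510 + (27 - 285)) = 1/(-57510 - 258) = 1/(-57768) = -1/57768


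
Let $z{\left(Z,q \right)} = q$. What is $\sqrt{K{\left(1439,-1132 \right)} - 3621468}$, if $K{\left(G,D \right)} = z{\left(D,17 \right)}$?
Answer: $i \sqrt{3621451} \approx 1903.0 i$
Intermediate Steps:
$K{\left(G,D \right)} = 17$
$\sqrt{K{\left(1439,-1132 \right)} - 3621468} = \sqrt{17 - 3621468} = \sqrt{-3621451} = i \sqrt{3621451}$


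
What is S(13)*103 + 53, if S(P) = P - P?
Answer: 53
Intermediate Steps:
S(P) = 0
S(13)*103 + 53 = 0*103 + 53 = 0 + 53 = 53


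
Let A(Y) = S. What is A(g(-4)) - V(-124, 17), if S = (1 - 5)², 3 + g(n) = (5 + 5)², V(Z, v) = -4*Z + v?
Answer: -497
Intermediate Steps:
V(Z, v) = v - 4*Z
g(n) = 97 (g(n) = -3 + (5 + 5)² = -3 + 10² = -3 + 100 = 97)
S = 16 (S = (-4)² = 16)
A(Y) = 16
A(g(-4)) - V(-124, 17) = 16 - (17 - 4*(-124)) = 16 - (17 + 496) = 16 - 1*513 = 16 - 513 = -497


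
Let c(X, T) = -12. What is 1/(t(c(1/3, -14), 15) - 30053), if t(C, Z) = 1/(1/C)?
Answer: -1/30065 ≈ -3.3261e-5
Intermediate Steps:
t(C, Z) = C
1/(t(c(1/3, -14), 15) - 30053) = 1/(-12 - 30053) = 1/(-30065) = -1/30065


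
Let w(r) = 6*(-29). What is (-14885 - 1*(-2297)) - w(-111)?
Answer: -12414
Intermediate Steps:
w(r) = -174
(-14885 - 1*(-2297)) - w(-111) = (-14885 - 1*(-2297)) - 1*(-174) = (-14885 + 2297) + 174 = -12588 + 174 = -12414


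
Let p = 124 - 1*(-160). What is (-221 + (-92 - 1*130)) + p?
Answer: -159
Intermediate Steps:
p = 284 (p = 124 + 160 = 284)
(-221 + (-92 - 1*130)) + p = (-221 + (-92 - 1*130)) + 284 = (-221 + (-92 - 130)) + 284 = (-221 - 222) + 284 = -443 + 284 = -159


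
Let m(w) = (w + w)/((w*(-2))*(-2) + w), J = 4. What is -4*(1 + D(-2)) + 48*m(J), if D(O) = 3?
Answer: 16/5 ≈ 3.2000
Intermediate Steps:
m(w) = ⅖ (m(w) = (2*w)/(-2*w*(-2) + w) = (2*w)/(4*w + w) = (2*w)/((5*w)) = (2*w)*(1/(5*w)) = ⅖)
-4*(1 + D(-2)) + 48*m(J) = -4*(1 + 3) + 48*(⅖) = -4*4 + 96/5 = -16 + 96/5 = 16/5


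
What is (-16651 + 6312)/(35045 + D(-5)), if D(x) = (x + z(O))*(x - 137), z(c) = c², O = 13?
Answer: -10339/11757 ≈ -0.87939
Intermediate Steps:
D(x) = (-137 + x)*(169 + x) (D(x) = (x + 13²)*(x - 137) = (x + 169)*(-137 + x) = (169 + x)*(-137 + x) = (-137 + x)*(169 + x))
(-16651 + 6312)/(35045 + D(-5)) = (-16651 + 6312)/(35045 + (-23153 + (-5)² + 32*(-5))) = -10339/(35045 + (-23153 + 25 - 160)) = -10339/(35045 - 23288) = -10339/11757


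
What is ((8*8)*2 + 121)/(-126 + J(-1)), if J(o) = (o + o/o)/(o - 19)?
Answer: -83/42 ≈ -1.9762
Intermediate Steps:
J(o) = (1 + o)/(-19 + o) (J(o) = (o + 1)/(-19 + o) = (1 + o)/(-19 + o))
((8*8)*2 + 121)/(-126 + J(-1)) = ((8*8)*2 + 121)/(-126 + (1 - 1)/(-19 - 1)) = (64*2 + 121)/(-126 + 0/(-20)) = (128 + 121)/(-126 - 1/20*0) = 249/(-126 + 0) = 249/(-126) = 249*(-1/126) = -83/42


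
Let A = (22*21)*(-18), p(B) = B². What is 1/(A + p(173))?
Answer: 1/21613 ≈ 4.6268e-5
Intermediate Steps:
A = -8316 (A = 462*(-18) = -8316)
1/(A + p(173)) = 1/(-8316 + 173²) = 1/(-8316 + 29929) = 1/21613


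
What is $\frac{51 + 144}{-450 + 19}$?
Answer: $- \frac{195}{431} \approx -0.45244$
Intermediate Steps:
$\frac{51 + 144}{-450 + 19} = \frac{195}{-431} = 195 \left(- \frac{1}{431}\right) = - \frac{195}{431}$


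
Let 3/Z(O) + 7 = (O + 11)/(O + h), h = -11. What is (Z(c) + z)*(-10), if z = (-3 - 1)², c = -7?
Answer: -2026/13 ≈ -155.85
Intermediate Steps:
Z(O) = 3/(-7 + (11 + O)/(-11 + O)) (Z(O) = 3/(-7 + (O + 11)/(O - 11)) = 3/(-7 + (11 + O)/(-11 + O)))
z = 16 (z = (-4)² = 16)
(Z(c) + z)*(-10) = (3*(11 - 1*(-7))/(2*(-44 + 3*(-7))) + 16)*(-10) = (3*(11 + 7)/(2*(-44 - 21)) + 16)*(-10) = ((3/2)*18/(-65) + 16)*(-10) = ((3/2)*(-1/65)*18 + 16)*(-10) = (-27/65 + 16)*(-10) = (1013/65)*(-10) = -2026/13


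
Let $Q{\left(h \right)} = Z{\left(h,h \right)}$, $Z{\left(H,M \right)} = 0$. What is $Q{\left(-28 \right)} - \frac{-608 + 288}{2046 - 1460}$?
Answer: $\frac{160}{293} \approx 0.54607$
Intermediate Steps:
$Q{\left(h \right)} = 0$
$Q{\left(-28 \right)} - \frac{-608 + 288}{2046 - 1460} = 0 - \frac{-608 + 288}{2046 - 1460} = 0 - - \frac{320}{586} = 0 - \left(-320\right) \frac{1}{586} = 0 - - \frac{160}{293} = 0 + \frac{160}{293} = \frac{160}{293}$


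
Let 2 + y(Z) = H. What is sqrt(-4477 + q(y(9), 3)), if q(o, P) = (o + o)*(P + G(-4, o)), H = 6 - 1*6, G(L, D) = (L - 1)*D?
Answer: I*sqrt(4529) ≈ 67.298*I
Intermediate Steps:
G(L, D) = D*(-1 + L) (G(L, D) = (-1 + L)*D = D*(-1 + L))
H = 0 (H = 6 - 6 = 0)
y(Z) = -2 (y(Z) = -2 + 0 = -2)
q(o, P) = 2*o*(P - 5*o) (q(o, P) = (o + o)*(P + o*(-1 - 4)) = (2*o)*(P + o*(-5)) = (2*o)*(P - 5*o) = 2*o*(P - 5*o))
sqrt(-4477 + q(y(9), 3)) = sqrt(-4477 + 2*(-2)*(3 - 5*(-2))) = sqrt(-4477 + 2*(-2)*(3 + 10)) = sqrt(-4477 + 2*(-2)*13) = sqrt(-4477 - 52) = sqrt(-4529) = I*sqrt(4529)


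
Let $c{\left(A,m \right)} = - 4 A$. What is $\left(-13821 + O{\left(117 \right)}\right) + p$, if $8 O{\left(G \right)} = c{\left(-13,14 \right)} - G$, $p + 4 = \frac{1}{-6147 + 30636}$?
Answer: $- \frac{2710075177}{195912} \approx -13833.0$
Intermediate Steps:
$p = - \frac{97955}{24489}$ ($p = -4 + \frac{1}{-6147 + 30636} = -4 + \frac{1}{24489} = - \frac{97955}{24489} \approx -4.0$)
$O{\left(G \right)} = \frac{13}{2} - \frac{G}{8}$ ($O{\left(G \right)} = \frac{\left(-4\right) \left(-13\right) - G}{8} = \frac{52 - G}{8} = \frac{13}{2} - \frac{G}{8}$)
$\left(-13821 + O{\left(117 \right)}\right) + p = \left(-13821 + \left(\frac{13}{2} - \frac{117}{8}\right)\right) - \frac{97955}{24489} = \left(-13821 - \frac{65}{8}\right) - \frac{97955}{24489} = - \frac{110633}{8} - \frac{97955}{24489} = - \frac{2710075177}{195912}$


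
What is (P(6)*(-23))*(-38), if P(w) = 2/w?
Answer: 874/3 ≈ 291.33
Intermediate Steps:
(P(6)*(-23))*(-38) = ((2/6)*(-23))*(-38) = ((2*(⅙))*(-23))*(-38) = ((⅓)*(-23))*(-38) = -23/3*(-38) = 874/3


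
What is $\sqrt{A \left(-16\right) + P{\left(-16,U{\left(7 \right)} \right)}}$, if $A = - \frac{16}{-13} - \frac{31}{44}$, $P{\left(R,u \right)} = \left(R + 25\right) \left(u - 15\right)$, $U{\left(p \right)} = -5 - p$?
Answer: $\frac{i \sqrt{5141279}}{143} \approx 15.856 i$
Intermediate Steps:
$P{\left(R,u \right)} = \left(-15 + u\right) \left(25 + R\right)$ ($P{\left(R,u \right)} = \left(25 + R\right) \left(-15 + u\right) = \left(-15 + u\right) \left(25 + R\right)$)
$A = \frac{301}{572}$ ($A = \left(-16\right) \left(- \frac{1}{13}\right) - \frac{31}{44} = \frac{16}{13} - \frac{31}{44} = \frac{301}{572} \approx 0.52622$)
$\sqrt{A \left(-16\right) + P{\left(-16,U{\left(7 \right)} \right)}} = \sqrt{\frac{301}{572} \left(-16\right) - \left(135 - 9 \left(-5 - 7\right)\right)} = \sqrt{- \frac{1204}{143} + \left(-375 + 240 + 25 \left(-5 - 7\right) - 16 \left(-5 - 7\right)\right)} = \sqrt{- \frac{1204}{143} + \left(-375 + 240 + 25 \left(-12\right) - -192\right)} = \sqrt{- \frac{1204}{143} + \left(-375 + 240 - 300 + 192\right)} = \sqrt{- \frac{1204}{143} - 243} = \sqrt{- \frac{35953}{143}} = \frac{i \sqrt{5141279}}{143}$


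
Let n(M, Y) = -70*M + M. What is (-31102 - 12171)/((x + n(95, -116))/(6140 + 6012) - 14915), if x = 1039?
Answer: 18780482/6473307 ≈ 2.9012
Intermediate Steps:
n(M, Y) = -69*M
(-31102 - 12171)/((x + n(95, -116))/(6140 + 6012) - 14915) = (-31102 - 12171)/((1039 - 69*95)/(6140 + 6012) - 14915) = -43273/((1039 - 6555)/12152 - 14915) = -43273/(-5516*1/12152 - 14915) = -43273/(-197/434 - 14915) = -43273/(-6473307/434) = -43273*(-434/6473307) = 18780482/6473307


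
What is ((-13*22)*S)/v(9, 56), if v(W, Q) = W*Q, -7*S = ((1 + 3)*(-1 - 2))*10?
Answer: -1430/147 ≈ -9.7279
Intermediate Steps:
S = 120/7 (S = -(1 + 3)*(-1 - 2)*10/7 = -4*(-3)*10/7 = -(-12)*10/7 = -1/7*(-120) = 120/7 ≈ 17.143)
v(W, Q) = Q*W
((-13*22)*S)/v(9, 56) = (-13*22*(120/7))/((56*9)) = -286*120/7/504 = -34320/7*1/504 = -1430/147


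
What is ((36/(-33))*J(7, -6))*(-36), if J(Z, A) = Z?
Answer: 3024/11 ≈ 274.91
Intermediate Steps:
((36/(-33))*J(7, -6))*(-36) = ((36/(-33))*7)*(-36) = ((36*(-1/33))*7)*(-36) = -12/11*7*(-36) = -84/11*(-36) = 3024/11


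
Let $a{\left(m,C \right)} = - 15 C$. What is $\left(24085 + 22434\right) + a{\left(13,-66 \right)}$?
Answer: $47509$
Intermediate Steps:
$\left(24085 + 22434\right) + a{\left(13,-66 \right)} = \left(24085 + 22434\right) - -990 = 46519 + 990 = 47509$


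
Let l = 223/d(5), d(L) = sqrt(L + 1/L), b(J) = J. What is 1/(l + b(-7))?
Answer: 182/247371 + 223*sqrt(130)/247371 ≈ 0.011014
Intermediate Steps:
l = 223*sqrt(130)/26 (l = 223/(sqrt(5 + 1/5)) = 223/(sqrt(26/5)) = 223/((sqrt(130)/5)) = 223*(sqrt(130)/26) = 223*sqrt(130)/26 ≈ 97.792)
1/(l + b(-7)) = 1/(223*sqrt(130)/26 - 7) = 1/(-7 + 223*sqrt(130)/26)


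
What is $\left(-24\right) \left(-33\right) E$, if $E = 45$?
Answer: $35640$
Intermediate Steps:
$\left(-24\right) \left(-33\right) E = \left(-24\right) \left(-33\right) 45 = 792 \cdot 45 = 35640$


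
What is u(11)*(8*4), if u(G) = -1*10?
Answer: -320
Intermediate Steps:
u(G) = -10
u(11)*(8*4) = -80*4 = -10*32 = -320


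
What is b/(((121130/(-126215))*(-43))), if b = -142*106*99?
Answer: -18807902982/520859 ≈ -36109.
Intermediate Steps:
b = -1490148 (b = -15052*99 = -1490148)
b/(((121130/(-126215))*(-43))) = -1490148/((121130/(-126215))*(-43)) = -1490148/((121130*(-1/126215))*(-43)) = -1490148/((-24226/25243*(-43))) = -1490148/1041718/25243 = -1490148*25243/1041718 = -18807902982/520859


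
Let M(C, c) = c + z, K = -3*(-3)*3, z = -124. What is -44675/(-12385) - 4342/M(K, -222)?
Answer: 6923322/428521 ≈ 16.156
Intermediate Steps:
K = 27 (K = 9*3 = 27)
M(C, c) = -124 + c (M(C, c) = c - 124 = -124 + c)
-44675/(-12385) - 4342/M(K, -222) = -44675/(-12385) - 4342/(-124 - 222) = -44675*(-1/12385) - 4342/(-346) = 8935/2477 - 4342*(-1/346) = 8935/2477 + 2171/173 = 6923322/428521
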